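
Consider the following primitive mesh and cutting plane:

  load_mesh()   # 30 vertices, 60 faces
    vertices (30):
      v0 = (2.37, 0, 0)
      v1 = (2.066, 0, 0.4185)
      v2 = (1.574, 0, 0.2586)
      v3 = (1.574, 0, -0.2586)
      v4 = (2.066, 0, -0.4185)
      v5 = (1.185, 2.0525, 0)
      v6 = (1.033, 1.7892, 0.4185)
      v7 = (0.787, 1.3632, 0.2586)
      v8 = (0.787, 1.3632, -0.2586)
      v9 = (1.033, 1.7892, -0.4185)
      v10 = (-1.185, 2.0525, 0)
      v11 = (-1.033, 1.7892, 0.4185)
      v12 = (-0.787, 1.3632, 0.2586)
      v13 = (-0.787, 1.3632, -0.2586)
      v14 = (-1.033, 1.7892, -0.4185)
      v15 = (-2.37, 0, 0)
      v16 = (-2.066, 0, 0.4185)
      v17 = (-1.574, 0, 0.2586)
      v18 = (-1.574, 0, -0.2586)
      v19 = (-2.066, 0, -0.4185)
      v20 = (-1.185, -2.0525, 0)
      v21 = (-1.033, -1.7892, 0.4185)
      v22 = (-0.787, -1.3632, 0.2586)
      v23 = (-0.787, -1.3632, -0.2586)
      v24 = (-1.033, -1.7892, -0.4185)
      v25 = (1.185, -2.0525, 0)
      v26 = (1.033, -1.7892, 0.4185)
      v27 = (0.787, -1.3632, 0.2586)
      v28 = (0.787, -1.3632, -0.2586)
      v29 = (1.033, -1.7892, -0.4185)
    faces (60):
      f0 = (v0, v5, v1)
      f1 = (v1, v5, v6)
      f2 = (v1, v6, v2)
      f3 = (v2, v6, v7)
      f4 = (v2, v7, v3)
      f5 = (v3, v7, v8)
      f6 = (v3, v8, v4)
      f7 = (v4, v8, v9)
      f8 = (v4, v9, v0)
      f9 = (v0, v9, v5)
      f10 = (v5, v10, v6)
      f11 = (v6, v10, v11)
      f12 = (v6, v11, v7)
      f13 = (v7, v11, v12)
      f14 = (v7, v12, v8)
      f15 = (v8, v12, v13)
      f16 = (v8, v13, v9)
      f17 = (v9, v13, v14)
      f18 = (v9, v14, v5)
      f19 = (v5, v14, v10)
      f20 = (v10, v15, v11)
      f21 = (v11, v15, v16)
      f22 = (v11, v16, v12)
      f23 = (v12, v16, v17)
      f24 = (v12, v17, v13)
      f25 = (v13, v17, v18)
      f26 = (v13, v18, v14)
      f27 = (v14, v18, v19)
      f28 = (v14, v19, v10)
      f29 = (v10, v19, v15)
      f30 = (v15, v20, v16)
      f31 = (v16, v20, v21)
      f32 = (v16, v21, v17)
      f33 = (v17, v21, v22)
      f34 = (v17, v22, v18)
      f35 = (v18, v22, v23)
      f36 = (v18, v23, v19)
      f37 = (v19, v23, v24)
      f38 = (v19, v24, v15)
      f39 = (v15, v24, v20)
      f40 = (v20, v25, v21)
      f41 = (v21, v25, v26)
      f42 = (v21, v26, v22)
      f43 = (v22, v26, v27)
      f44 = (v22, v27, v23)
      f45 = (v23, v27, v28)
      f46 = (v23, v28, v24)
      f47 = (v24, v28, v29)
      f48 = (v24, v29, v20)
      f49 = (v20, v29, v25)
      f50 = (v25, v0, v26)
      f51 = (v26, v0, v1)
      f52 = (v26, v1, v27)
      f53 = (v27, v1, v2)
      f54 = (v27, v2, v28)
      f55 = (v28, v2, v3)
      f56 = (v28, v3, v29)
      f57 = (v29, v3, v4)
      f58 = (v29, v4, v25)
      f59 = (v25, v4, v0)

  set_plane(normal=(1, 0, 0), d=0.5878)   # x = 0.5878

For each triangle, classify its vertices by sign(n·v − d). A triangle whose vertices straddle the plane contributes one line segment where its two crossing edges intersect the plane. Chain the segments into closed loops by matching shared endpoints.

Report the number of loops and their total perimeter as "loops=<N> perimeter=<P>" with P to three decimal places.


Straddling triangles (20 of 60):
  (v5,v10,v6) [+-+] → (0.5878, 2.0525, 0)–(0.5878, 1.84205, 0.334498)  len=0.3952
  (v6,v10,v11) [+--] → (0.5878, 1.84205, 0.334498)–(0.5878, 1.7892, 0.4185)  len=0.0992
  (v6,v11,v7) [+-+] → (0.5878, 1.7892, 0.4185)–(0.5878, 1.40983, 0.276101)  len=0.4052
  (v7,v11,v12) [+--] → (0.5878, 1.40983, 0.276101)–(0.5878, 1.3632, 0.2586)  len=0.0498
  (v7,v12,v8) [+-+] → (0.5878, 1.3632, 0.2586)–(0.5878, 1.3632, -0.193145)  len=0.4517
  (v8,v12,v13) [+--] → (0.5878, 1.3632, -0.193145)–(0.5878, 1.3632, -0.2586)  len=0.0655
  (v8,v13,v9) [+-+] → (0.5878, 1.3632, -0.2586)–(0.5878, 1.68499, -0.379386)  len=0.3437
  (v9,v13,v14) [+--] → (0.5878, 1.68499, -0.379386)–(0.5878, 1.7892, -0.4185)  len=0.1113
  (v9,v14,v5) [+-+] → (0.5878, 1.7892, -0.4185)–(0.5878, 1.98161, -0.112682)  len=0.3613
  (v5,v14,v10) [+--] → (0.5878, 1.98161, -0.112682)–(0.5878, 2.0525, 0)  len=0.1331
  (v20,v25,v21) [-+-] → (0.5878, -2.0525, 0)–(0.5878, -1.98161, 0.112682)  len=0.1331
  (v21,v25,v26) [-++] → (0.5878, -1.98161, 0.112682)–(0.5878, -1.7892, 0.4185)  len=0.3613
  (v21,v26,v22) [-+-] → (0.5878, -1.7892, 0.4185)–(0.5878, -1.68499, 0.379386)  len=0.1113
  (v22,v26,v27) [-++] → (0.5878, -1.68499, 0.379386)–(0.5878, -1.3632, 0.2586)  len=0.3437
  (v22,v27,v23) [-+-] → (0.5878, -1.3632, 0.2586)–(0.5878, -1.3632, 0.193145)  len=0.0655
  (v23,v27,v28) [-++] → (0.5878, -1.3632, 0.193145)–(0.5878, -1.3632, -0.2586)  len=0.4517
  (v23,v28,v24) [-+-] → (0.5878, -1.3632, -0.2586)–(0.5878, -1.40983, -0.276101)  len=0.0498
  (v24,v28,v29) [-++] → (0.5878, -1.40983, -0.276101)–(0.5878, -1.7892, -0.4185)  len=0.4052
  (v24,v29,v20) [-+-] → (0.5878, -1.7892, -0.4185)–(0.5878, -1.84205, -0.334498)  len=0.0992
  (v20,v29,v25) [-++] → (0.5878, -1.84205, -0.334498)–(0.5878, -2.0525, 0)  len=0.3952

Chained into 2 loop(s):
  loop 1: 10 segments, perimeter = 2.4161
  loop 2: 10 segments, perimeter = 2.4161
Total perimeter = 4.832

loops=2 perimeter=4.832


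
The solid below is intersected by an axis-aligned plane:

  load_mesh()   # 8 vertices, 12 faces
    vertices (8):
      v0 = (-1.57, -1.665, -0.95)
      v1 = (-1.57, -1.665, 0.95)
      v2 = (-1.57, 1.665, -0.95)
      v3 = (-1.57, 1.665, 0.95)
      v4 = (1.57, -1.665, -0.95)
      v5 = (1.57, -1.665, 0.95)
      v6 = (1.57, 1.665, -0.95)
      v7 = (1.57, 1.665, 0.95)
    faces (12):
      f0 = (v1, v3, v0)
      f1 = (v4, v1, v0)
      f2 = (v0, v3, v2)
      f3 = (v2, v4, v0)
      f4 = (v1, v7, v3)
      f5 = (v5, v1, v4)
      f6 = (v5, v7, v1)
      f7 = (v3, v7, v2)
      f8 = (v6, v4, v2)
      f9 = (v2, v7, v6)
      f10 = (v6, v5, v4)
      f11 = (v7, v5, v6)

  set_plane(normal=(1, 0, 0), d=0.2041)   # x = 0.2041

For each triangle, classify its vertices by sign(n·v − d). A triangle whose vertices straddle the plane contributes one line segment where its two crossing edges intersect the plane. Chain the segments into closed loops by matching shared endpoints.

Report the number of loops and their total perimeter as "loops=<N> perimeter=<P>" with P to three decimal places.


Straddling triangles (8 of 12):
  (v4,v1,v0) [+--] → (0.2041, -1.665, -0.1235)–(0.2041, -1.665, -0.95)  len=0.8265
  (v2,v4,v0) [-+-] → (0.2041, -0.21645, -0.95)–(0.2041, -1.665, -0.95)  len=1.4486
  (v1,v7,v3) [-+-] → (0.2041, 0.21645, 0.95)–(0.2041, 1.665, 0.95)  len=1.4486
  (v5,v1,v4) [+-+] → (0.2041, -1.665, 0.95)–(0.2041, -1.665, -0.1235)  len=1.0735
  (v5,v7,v1) [++-] → (0.2041, 0.21645, 0.95)–(0.2041, -1.665, 0.95)  len=1.8815
  (v3,v7,v2) [-+-] → (0.2041, 1.665, 0.95)–(0.2041, 1.665, 0.1235)  len=0.8265
  (v6,v4,v2) [++-] → (0.2041, -0.21645, -0.95)–(0.2041, 1.665, -0.95)  len=1.8815
  (v2,v7,v6) [-++] → (0.2041, 1.665, 0.1235)–(0.2041, 1.665, -0.95)  len=1.0735

Chained into 1 loop(s):
  loop 1: 8 segments, perimeter = 10.4600
Total perimeter = 10.460

loops=1 perimeter=10.460


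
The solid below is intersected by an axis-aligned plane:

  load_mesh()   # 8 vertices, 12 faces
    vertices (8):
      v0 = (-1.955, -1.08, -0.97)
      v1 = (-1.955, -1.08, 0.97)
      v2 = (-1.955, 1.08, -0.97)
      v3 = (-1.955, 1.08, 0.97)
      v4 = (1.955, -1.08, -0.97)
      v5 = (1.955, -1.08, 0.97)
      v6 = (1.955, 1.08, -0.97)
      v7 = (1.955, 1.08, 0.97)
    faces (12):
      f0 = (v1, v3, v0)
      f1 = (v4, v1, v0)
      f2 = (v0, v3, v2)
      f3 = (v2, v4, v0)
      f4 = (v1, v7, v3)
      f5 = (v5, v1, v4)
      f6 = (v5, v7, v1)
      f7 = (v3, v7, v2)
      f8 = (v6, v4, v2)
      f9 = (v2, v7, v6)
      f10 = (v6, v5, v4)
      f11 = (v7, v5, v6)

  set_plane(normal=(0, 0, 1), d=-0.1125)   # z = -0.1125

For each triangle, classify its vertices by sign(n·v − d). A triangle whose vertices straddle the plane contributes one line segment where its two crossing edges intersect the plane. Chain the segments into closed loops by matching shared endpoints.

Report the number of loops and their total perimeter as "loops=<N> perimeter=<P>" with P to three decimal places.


Straddling triangles (8 of 12):
  (v1,v3,v0) [++-] → (-1.955, -0.125258, -0.1125)–(-1.955, -1.08, -0.1125)  len=0.9547
  (v4,v1,v0) [-+-] → (0.22674, -1.08, -0.1125)–(-1.955, -1.08, -0.1125)  len=2.1817
  (v0,v3,v2) [-+-] → (-1.955, -0.125258, -0.1125)–(-1.955, 1.08, -0.1125)  len=1.2053
  (v5,v1,v4) [++-] → (0.22674, -1.08, -0.1125)–(1.955, -1.08, -0.1125)  len=1.7283
  (v3,v7,v2) [++-] → (-0.22674, 1.08, -0.1125)–(-1.955, 1.08, -0.1125)  len=1.7283
  (v2,v7,v6) [-+-] → (-0.22674, 1.08, -0.1125)–(1.955, 1.08, -0.1125)  len=2.1817
  (v6,v5,v4) [-+-] → (1.955, 0.125258, -0.1125)–(1.955, -1.08, -0.1125)  len=1.2053
  (v7,v5,v6) [++-] → (1.955, 0.125258, -0.1125)–(1.955, 1.08, -0.1125)  len=0.9547

Chained into 1 loop(s):
  loop 1: 8 segments, perimeter = 12.1400
Total perimeter = 12.140

loops=1 perimeter=12.140


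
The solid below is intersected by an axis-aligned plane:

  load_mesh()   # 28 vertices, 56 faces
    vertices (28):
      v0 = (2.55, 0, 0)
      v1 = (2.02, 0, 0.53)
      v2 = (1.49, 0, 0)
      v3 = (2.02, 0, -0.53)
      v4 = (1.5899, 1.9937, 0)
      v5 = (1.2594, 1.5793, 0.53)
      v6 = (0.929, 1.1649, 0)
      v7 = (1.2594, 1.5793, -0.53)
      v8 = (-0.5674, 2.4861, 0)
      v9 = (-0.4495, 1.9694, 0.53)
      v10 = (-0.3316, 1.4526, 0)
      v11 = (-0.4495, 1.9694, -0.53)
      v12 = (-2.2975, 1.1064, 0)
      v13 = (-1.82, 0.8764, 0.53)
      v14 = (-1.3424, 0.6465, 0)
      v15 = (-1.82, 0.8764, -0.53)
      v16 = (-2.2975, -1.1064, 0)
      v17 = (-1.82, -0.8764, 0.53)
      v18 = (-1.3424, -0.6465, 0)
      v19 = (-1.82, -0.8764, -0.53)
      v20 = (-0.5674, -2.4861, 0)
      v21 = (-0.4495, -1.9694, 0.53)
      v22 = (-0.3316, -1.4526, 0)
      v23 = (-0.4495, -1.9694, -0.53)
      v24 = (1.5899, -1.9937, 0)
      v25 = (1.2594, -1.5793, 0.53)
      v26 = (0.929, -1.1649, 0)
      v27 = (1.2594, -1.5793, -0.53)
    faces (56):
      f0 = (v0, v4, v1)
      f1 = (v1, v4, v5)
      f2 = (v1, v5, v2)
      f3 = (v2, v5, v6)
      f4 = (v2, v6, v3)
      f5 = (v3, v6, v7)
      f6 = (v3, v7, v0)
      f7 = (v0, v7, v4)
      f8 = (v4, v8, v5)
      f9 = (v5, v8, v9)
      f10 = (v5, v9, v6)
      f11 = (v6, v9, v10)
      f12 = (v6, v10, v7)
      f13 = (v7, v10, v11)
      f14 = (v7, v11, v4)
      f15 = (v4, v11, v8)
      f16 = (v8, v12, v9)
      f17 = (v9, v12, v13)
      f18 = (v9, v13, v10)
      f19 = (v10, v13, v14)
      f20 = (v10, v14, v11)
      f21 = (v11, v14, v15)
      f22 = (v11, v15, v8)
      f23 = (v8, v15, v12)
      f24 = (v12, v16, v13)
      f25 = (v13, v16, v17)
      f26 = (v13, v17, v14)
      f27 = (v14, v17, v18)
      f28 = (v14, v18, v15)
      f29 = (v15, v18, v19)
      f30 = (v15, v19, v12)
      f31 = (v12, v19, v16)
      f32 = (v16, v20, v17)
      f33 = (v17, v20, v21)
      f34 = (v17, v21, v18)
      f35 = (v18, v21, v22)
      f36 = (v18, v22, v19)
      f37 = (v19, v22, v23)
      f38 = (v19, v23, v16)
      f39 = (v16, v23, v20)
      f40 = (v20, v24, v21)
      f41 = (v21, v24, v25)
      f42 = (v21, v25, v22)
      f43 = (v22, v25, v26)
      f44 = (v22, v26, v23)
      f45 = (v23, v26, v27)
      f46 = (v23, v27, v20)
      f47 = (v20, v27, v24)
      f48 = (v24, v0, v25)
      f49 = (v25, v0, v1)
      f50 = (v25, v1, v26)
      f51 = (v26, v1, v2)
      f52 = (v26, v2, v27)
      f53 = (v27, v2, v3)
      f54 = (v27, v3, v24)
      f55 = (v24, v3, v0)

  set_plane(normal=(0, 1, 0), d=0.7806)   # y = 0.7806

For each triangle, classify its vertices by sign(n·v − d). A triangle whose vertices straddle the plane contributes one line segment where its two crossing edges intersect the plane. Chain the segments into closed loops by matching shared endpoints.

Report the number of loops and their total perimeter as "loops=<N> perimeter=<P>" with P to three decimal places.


Straddling triangles (18 of 56):
  (v0,v4,v1) [-+-] → (2.17409, 0.7806, 0)–(1.8516, 0.7806, 0.322487)  len=0.4561
  (v1,v4,v5) [-++] → (1.8516, 0.7806, 0.322487)–(1.64406, 0.7806, 0.53)  len=0.2935
  (v1,v5,v2) [-+-] → (1.64406, 0.7806, 0.53)–(1.37602, 0.7806, 0.261963)  len=0.3791
  (v2,v5,v6) [-++] → (1.37602, 0.7806, 0.261963)–(1.11407, 0.7806, 0)  len=0.3705
  (v2,v6,v3) [-+-] → (1.11407, 0.7806, 0)–(1.28892, 0.7806, -0.174847)  len=0.2473
  (v3,v6,v7) [-++] → (1.28892, 0.7806, -0.174847)–(1.64406, 0.7806, -0.53)  len=0.5023
  (v3,v7,v0) [-+-] → (1.64406, 0.7806, -0.53)–(1.9121, 0.7806, -0.261963)  len=0.3791
  (v0,v7,v4) [-++] → (1.9121, 0.7806, -0.261963)–(2.17409, 0.7806, 0)  len=0.3705
  (v10,v13,v14) [++-] → (-1.62098, 0.7806, 0.309147)–(-1.17425, 0.7806, 0)  len=0.5433
  (v10,v14,v11) [+-+] → (-1.17425, 0.7806, 0)–(-1.25189, 0.7806, -0.0537251)  len=0.0944
  (v11,v14,v15) [+-+] → (-1.25189, 0.7806, -0.0537251)–(-1.62098, 0.7806, -0.309147)  len=0.4489
  (v12,v16,v13) [+-+] → (-2.2975, 0.7806, 0)–(-1.84307, 0.7806, 0.504393)  len=0.6789
  (v13,v16,v17) [+--] → (-1.84307, 0.7806, 0.504393)–(-1.82, 0.7806, 0.53)  len=0.0345
  (v13,v17,v14) [+--] → (-1.82, 0.7806, 0.53)–(-1.62098, 0.7806, 0.309147)  len=0.2973
  (v14,v18,v15) [--+] → (-1.78996, 0.7806, -0.49666)–(-1.62098, 0.7806, -0.309147)  len=0.2524
  (v15,v18,v19) [+--] → (-1.78996, 0.7806, -0.49666)–(-1.82, 0.7806, -0.53)  len=0.0449
  (v15,v19,v12) [+-+] → (-1.82, 0.7806, -0.53)–(-2.21904, 0.7806, -0.0870859)  len=0.5962
  (v12,v19,v16) [+--] → (-2.21904, 0.7806, -0.0870859)–(-2.2975, 0.7806, 0)  len=0.1172

Chained into 2 loop(s):
  loop 1: 8 segments, perimeter = 2.9982
  loop 2: 10 segments, perimeter = 3.1079
Total perimeter = 6.106

loops=2 perimeter=6.106


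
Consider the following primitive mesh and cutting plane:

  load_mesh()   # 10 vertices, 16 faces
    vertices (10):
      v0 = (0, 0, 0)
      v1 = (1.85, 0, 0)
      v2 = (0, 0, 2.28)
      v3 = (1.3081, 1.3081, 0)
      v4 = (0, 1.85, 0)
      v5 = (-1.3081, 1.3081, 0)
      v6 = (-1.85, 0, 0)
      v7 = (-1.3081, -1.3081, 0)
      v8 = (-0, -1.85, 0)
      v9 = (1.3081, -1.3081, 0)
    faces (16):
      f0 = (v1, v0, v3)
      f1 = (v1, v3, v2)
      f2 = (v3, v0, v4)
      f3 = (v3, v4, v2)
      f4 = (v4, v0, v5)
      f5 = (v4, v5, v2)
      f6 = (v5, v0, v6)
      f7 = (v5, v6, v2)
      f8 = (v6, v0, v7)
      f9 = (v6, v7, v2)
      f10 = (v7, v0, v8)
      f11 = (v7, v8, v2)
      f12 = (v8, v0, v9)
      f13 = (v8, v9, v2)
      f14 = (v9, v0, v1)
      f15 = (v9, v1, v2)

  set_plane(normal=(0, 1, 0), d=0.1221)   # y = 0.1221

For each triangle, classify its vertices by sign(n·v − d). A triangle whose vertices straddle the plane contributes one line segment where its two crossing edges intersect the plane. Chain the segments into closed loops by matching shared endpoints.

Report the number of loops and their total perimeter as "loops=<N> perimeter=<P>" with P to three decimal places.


loops=1 perimeter=9.197

Straddling triangles (8 of 16):
  (v1,v0,v3) [--+] → (0.1221, 0.1221, 0)–(1.79942, 0.1221, 0)  len=1.6773
  (v1,v3,v2) [-+-] → (1.79942, 0.1221, 0)–(0.1221, 0.1221, 2.06718)  len=2.6621
  (v3,v0,v4) [+-+] → (0.1221, 0.1221, 0)–(0, 0.1221, 0)  len=0.1221
  (v3,v4,v2) [++-] → (0, 0.1221, 2.12952)–(0.1221, 0.1221, 2.06718)  len=0.1371
  (v4,v0,v5) [+-+] → (0, 0.1221, 0)–(-0.1221, 0.1221, 0)  len=0.1221
  (v4,v5,v2) [++-] → (-0.1221, 0.1221, 2.06718)–(0, 0.1221, 2.12952)  len=0.1371
  (v5,v0,v6) [+--] → (-0.1221, 0.1221, 0)–(-1.79942, 0.1221, 0)  len=1.6773
  (v5,v6,v2) [+--] → (-1.79942, 0.1221, 0)–(-0.1221, 0.1221, 2.06718)  len=2.6621

Chained into 1 loop(s):
  loop 1: 8 segments, perimeter = 9.1972
Total perimeter = 9.197


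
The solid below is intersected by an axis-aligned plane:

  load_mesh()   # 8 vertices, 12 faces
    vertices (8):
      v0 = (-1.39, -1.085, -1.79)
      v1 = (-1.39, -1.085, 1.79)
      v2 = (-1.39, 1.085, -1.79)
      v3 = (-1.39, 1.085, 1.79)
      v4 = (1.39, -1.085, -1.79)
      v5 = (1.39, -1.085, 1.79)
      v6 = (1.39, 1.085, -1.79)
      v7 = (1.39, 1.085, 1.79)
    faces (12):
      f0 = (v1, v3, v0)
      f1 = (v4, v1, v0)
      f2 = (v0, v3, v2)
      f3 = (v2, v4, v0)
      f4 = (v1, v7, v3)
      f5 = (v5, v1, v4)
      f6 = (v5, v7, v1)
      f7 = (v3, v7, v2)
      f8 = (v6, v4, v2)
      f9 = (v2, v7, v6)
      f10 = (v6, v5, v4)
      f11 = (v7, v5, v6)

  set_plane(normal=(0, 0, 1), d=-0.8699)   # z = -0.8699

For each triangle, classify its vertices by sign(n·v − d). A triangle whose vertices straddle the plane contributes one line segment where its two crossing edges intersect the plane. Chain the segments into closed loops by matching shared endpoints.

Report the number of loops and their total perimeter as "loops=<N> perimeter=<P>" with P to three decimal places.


loops=1 perimeter=9.900

Straddling triangles (8 of 12):
  (v1,v3,v0) [++-] → (-1.39, -0.527286, -0.8699)–(-1.39, -1.085, -0.8699)  len=0.5577
  (v4,v1,v0) [-+-] → (0.675509, -1.085, -0.8699)–(-1.39, -1.085, -0.8699)  len=2.0655
  (v0,v3,v2) [-+-] → (-1.39, -0.527286, -0.8699)–(-1.39, 1.085, -0.8699)  len=1.6123
  (v5,v1,v4) [++-] → (0.675509, -1.085, -0.8699)–(1.39, -1.085, -0.8699)  len=0.7145
  (v3,v7,v2) [++-] → (-0.675509, 1.085, -0.8699)–(-1.39, 1.085, -0.8699)  len=0.7145
  (v2,v7,v6) [-+-] → (-0.675509, 1.085, -0.8699)–(1.39, 1.085, -0.8699)  len=2.0655
  (v6,v5,v4) [-+-] → (1.39, 0.527286, -0.8699)–(1.39, -1.085, -0.8699)  len=1.6123
  (v7,v5,v6) [++-] → (1.39, 0.527286, -0.8699)–(1.39, 1.085, -0.8699)  len=0.5577

Chained into 1 loop(s):
  loop 1: 8 segments, perimeter = 9.9000
Total perimeter = 9.900


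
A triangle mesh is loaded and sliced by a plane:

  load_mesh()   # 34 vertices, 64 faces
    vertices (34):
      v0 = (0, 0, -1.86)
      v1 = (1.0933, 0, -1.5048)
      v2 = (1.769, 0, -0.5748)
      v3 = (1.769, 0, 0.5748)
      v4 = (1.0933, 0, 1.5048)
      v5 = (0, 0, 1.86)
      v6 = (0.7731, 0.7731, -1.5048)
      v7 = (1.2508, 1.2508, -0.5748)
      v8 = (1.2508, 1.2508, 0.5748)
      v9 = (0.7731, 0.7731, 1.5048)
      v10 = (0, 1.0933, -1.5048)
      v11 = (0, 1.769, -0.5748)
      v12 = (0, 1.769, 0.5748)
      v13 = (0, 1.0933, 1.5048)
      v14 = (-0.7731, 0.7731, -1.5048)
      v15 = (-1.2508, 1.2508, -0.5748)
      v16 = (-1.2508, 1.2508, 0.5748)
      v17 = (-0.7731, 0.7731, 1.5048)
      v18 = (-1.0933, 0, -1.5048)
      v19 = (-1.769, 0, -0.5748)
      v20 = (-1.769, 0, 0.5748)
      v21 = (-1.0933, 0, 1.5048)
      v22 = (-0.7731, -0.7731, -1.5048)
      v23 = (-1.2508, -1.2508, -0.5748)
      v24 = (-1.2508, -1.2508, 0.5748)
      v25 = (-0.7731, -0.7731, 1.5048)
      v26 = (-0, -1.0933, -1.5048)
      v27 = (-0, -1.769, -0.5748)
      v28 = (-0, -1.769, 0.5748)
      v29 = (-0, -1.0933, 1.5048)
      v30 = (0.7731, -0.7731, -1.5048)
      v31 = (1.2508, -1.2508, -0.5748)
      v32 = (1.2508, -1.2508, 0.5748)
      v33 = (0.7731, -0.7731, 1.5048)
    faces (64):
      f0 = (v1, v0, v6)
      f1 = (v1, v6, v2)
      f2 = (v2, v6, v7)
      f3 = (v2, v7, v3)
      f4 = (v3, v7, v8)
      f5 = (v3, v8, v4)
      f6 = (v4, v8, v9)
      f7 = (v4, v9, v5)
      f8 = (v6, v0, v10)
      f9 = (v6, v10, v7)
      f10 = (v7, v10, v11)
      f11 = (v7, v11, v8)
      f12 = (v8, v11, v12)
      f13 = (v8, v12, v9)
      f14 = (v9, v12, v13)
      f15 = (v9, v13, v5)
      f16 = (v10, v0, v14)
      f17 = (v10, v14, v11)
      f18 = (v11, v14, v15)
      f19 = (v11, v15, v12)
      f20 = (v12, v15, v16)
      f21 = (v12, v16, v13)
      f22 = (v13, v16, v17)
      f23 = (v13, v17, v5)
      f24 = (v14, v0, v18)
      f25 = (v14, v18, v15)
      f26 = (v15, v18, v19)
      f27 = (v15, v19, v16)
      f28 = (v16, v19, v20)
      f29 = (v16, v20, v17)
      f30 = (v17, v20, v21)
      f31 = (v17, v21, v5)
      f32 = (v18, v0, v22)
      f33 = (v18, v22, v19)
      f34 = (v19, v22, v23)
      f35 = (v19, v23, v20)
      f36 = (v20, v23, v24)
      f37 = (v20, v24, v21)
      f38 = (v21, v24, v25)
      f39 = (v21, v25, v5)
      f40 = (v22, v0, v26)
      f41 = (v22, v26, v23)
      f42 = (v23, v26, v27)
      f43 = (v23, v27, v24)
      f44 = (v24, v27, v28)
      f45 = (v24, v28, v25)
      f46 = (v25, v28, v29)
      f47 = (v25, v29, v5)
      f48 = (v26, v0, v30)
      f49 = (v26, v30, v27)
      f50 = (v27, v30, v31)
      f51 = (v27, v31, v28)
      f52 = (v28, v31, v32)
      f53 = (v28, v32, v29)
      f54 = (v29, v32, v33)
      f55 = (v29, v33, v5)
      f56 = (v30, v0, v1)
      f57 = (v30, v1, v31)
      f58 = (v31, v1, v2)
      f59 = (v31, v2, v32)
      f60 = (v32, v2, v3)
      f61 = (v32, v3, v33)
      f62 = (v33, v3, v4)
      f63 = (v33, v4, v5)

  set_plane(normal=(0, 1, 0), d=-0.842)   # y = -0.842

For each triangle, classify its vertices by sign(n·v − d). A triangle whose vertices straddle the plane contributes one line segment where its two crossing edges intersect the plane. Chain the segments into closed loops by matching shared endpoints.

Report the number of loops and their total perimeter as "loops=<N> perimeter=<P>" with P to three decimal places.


Straddling triangles (20 of 64):
  (v19,v22,v23) [++-] → (-0.842, -0.842, -1.37066)–(-1.42016, -0.842, -0.5748)  len=0.9837
  (v19,v23,v20) [+-+] → (-1.42016, -0.842, -0.5748)–(-1.42016, -0.842, -0.199075)  len=0.3757
  (v20,v23,v24) [+--] → (-1.42016, -0.842, -0.199075)–(-1.42016, -0.842, 0.5748)  len=0.7739
  (v20,v24,v21) [+-+] → (-1.42016, -0.842, 0.5748)–(-1.19932, -0.842, 0.878753)  len=0.3757
  (v21,v24,v25) [+-+] → (-1.19932, -0.842, 0.878753)–(-0.842, -0.842, 1.37066)  len=0.6080
  (v22,v0,v26) [++-] → (0, -0.842, -1.58644)–(-0.606746, -0.842, -1.5048)  len=0.6122
  (v22,v26,v23) [+--] → (-0.606746, -0.842, -1.5048)–(-0.842, -0.842, -1.37066)  len=0.2708
  (v24,v28,v25) [--+] → (-0.719614, -0.842, 1.44046)–(-0.842, -0.842, 1.37066)  len=0.1409
  (v25,v28,v29) [+--] → (-0.719614, -0.842, 1.44046)–(-0.606746, -0.842, 1.5048)  len=0.1299
  (v25,v29,v5) [+-+] → (-0.606746, -0.842, 1.5048)–(0, -0.842, 1.58644)  len=0.6122
  (v26,v0,v30) [-++] → (0, -0.842, -1.58644)–(0.606746, -0.842, -1.5048)  len=0.6122
  (v26,v30,v27) [-+-] → (0.606746, -0.842, -1.5048)–(0.719614, -0.842, -1.44046)  len=0.1299
  (v27,v30,v31) [-+-] → (0.719614, -0.842, -1.44046)–(0.842, -0.842, -1.37066)  len=0.1409
  (v29,v32,v33) [--+] → (0.842, -0.842, 1.37066)–(0.606746, -0.842, 1.5048)  len=0.2708
  (v29,v33,v5) [-++] → (0.606746, -0.842, 1.5048)–(0, -0.842, 1.58644)  len=0.6122
  (v30,v1,v31) [++-] → (1.19932, -0.842, -0.878753)–(0.842, -0.842, -1.37066)  len=0.6080
  (v31,v1,v2) [-++] → (1.19932, -0.842, -0.878753)–(1.42016, -0.842, -0.5748)  len=0.3757
  (v31,v2,v32) [-+-] → (1.42016, -0.842, -0.5748)–(1.42016, -0.842, 0.199075)  len=0.7739
  (v32,v2,v3) [-++] → (1.42016, -0.842, 0.199075)–(1.42016, -0.842, 0.5748)  len=0.3757
  (v32,v3,v33) [-++] → (1.42016, -0.842, 0.5748)–(0.842, -0.842, 1.37066)  len=0.9837

Chained into 1 loop(s):
  loop 1: 20 segments, perimeter = 9.7661
Total perimeter = 9.766

loops=1 perimeter=9.766


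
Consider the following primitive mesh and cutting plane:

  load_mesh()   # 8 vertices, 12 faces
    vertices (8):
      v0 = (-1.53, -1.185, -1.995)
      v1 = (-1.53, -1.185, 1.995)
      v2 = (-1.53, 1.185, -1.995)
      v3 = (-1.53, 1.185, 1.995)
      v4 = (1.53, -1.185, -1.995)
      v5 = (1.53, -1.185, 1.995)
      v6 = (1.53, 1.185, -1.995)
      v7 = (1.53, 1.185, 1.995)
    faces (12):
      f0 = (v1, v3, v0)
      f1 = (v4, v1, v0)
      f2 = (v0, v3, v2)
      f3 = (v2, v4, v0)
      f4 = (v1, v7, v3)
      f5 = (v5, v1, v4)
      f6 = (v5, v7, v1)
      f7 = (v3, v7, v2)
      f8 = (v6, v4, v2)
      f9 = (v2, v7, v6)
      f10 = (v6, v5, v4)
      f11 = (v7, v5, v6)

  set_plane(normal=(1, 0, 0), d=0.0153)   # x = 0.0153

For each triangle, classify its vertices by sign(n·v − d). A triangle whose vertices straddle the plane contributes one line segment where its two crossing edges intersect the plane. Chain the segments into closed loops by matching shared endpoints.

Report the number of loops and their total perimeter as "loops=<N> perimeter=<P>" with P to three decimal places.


Straddling triangles (8 of 12):
  (v4,v1,v0) [+--] → (0.0153, -1.185, -0.01995)–(0.0153, -1.185, -1.995)  len=1.9751
  (v2,v4,v0) [-+-] → (0.0153, -0.01185, -1.995)–(0.0153, -1.185, -1.995)  len=1.1732
  (v1,v7,v3) [-+-] → (0.0153, 0.01185, 1.995)–(0.0153, 1.185, 1.995)  len=1.1732
  (v5,v1,v4) [+-+] → (0.0153, -1.185, 1.995)–(0.0153, -1.185, -0.01995)  len=2.0150
  (v5,v7,v1) [++-] → (0.0153, 0.01185, 1.995)–(0.0153, -1.185, 1.995)  len=1.1968
  (v3,v7,v2) [-+-] → (0.0153, 1.185, 1.995)–(0.0153, 1.185, 0.01995)  len=1.9751
  (v6,v4,v2) [++-] → (0.0153, -0.01185, -1.995)–(0.0153, 1.185, -1.995)  len=1.1968
  (v2,v7,v6) [-++] → (0.0153, 1.185, 0.01995)–(0.0153, 1.185, -1.995)  len=2.0150

Chained into 1 loop(s):
  loop 1: 8 segments, perimeter = 12.7200
Total perimeter = 12.720

loops=1 perimeter=12.720


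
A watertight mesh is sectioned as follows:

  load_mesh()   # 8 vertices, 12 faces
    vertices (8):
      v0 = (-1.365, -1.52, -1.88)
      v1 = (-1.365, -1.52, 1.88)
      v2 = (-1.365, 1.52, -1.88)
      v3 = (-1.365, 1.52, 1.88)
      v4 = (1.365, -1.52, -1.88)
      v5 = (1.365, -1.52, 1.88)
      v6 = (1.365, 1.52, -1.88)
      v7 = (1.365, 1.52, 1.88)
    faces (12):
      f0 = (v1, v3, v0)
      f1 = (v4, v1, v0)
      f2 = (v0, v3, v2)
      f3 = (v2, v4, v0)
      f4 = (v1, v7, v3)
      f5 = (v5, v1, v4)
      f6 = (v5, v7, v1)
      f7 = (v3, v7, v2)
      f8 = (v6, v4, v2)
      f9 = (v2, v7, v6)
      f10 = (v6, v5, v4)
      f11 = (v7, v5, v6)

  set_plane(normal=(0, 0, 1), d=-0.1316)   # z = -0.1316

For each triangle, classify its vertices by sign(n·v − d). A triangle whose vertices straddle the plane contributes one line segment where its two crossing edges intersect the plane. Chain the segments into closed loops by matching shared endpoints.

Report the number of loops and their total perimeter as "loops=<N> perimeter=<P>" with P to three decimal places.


Straddling triangles (8 of 12):
  (v1,v3,v0) [++-] → (-1.365, -0.1064, -0.1316)–(-1.365, -1.52, -0.1316)  len=1.4136
  (v4,v1,v0) [-+-] → (0.09555, -1.52, -0.1316)–(-1.365, -1.52, -0.1316)  len=1.4606
  (v0,v3,v2) [-+-] → (-1.365, -0.1064, -0.1316)–(-1.365, 1.52, -0.1316)  len=1.6264
  (v5,v1,v4) [++-] → (0.09555, -1.52, -0.1316)–(1.365, -1.52, -0.1316)  len=1.2694
  (v3,v7,v2) [++-] → (-0.09555, 1.52, -0.1316)–(-1.365, 1.52, -0.1316)  len=1.2694
  (v2,v7,v6) [-+-] → (-0.09555, 1.52, -0.1316)–(1.365, 1.52, -0.1316)  len=1.4606
  (v6,v5,v4) [-+-] → (1.365, 0.1064, -0.1316)–(1.365, -1.52, -0.1316)  len=1.6264
  (v7,v5,v6) [++-] → (1.365, 0.1064, -0.1316)–(1.365, 1.52, -0.1316)  len=1.4136

Chained into 1 loop(s):
  loop 1: 8 segments, perimeter = 11.5400
Total perimeter = 11.540

loops=1 perimeter=11.540


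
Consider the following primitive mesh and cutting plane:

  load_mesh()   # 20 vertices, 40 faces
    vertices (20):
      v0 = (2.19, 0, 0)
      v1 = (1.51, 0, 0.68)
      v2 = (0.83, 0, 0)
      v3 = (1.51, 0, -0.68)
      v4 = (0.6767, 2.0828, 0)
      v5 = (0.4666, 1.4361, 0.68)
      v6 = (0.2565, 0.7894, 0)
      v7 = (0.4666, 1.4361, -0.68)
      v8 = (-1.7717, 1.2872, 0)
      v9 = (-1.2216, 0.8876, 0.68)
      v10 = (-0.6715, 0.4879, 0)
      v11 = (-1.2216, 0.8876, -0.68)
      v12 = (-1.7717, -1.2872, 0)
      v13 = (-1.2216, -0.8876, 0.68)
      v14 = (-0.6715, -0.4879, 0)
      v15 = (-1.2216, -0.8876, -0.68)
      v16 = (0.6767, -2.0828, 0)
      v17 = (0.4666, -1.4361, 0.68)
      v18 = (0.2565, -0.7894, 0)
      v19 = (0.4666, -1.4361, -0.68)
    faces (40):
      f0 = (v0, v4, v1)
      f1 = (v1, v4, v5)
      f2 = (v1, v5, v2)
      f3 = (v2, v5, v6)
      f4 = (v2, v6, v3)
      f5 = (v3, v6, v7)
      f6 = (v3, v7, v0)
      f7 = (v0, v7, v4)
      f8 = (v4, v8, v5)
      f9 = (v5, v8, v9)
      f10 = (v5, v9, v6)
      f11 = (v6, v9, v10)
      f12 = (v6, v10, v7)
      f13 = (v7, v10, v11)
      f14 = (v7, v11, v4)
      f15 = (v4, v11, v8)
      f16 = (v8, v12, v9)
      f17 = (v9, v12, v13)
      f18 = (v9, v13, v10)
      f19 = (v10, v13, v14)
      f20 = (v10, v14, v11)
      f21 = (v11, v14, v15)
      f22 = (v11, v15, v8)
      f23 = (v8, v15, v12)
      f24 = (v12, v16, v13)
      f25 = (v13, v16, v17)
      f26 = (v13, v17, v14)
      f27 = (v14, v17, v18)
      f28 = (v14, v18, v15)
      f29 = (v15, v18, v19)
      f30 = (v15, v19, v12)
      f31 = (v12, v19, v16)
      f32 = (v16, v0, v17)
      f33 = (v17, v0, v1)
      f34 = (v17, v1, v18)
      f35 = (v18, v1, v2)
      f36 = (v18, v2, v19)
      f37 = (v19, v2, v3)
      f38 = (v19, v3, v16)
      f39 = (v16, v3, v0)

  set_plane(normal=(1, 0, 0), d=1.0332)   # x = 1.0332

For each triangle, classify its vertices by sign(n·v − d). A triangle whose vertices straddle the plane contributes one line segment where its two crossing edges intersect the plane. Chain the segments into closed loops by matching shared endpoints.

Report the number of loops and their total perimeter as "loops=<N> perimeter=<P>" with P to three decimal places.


Straddling triangles (14 of 40):
  (v0,v4,v1) [+-+] → (1.0332, 1.59214, 0)–(1.0332, 1.19174, 0.290916)  len=0.4949
  (v1,v4,v5) [+--] → (1.0332, 1.19174, 0.290916)–(1.0332, 0.656251, 0.68)  len=0.6619
  (v1,v5,v2) [+--] → (1.0332, 0.656251, 0.68)–(1.0332, 0, 0.2032)  len=0.8112
  (v2,v6,v3) [--+] → (1.0332, 0.300268, -0.421345)–(1.0332, 0, -0.2032)  len=0.3711
  (v3,v6,v7) [+--] → (1.0332, 0.300268, -0.421345)–(1.0332, 0.656251, -0.68)  len=0.4400
  (v3,v7,v0) [+-+] → (1.0332, 0.656251, -0.68)–(1.0332, 0.963955, -0.456437)  len=0.3803
  (v0,v7,v4) [+--] → (1.0332, 0.963955, -0.456437)–(1.0332, 1.59214, 0)  len=0.7765
  (v16,v0,v17) [-+-] → (1.0332, -1.59214, 0)–(1.0332, -0.963955, 0.456437)  len=0.7765
  (v17,v0,v1) [-++] → (1.0332, -0.963955, 0.456437)–(1.0332, -0.656251, 0.68)  len=0.3803
  (v17,v1,v18) [-+-] → (1.0332, -0.656251, 0.68)–(1.0332, -0.300268, 0.421345)  len=0.4400
  (v18,v1,v2) [-+-] → (1.0332, -0.300268, 0.421345)–(1.0332, 0, 0.2032)  len=0.3711
  (v19,v2,v3) [--+] → (1.0332, 0, -0.2032)–(1.0332, -0.656251, -0.68)  len=0.8112
  (v19,v3,v16) [-+-] → (1.0332, -0.656251, -0.68)–(1.0332, -1.19174, -0.290916)  len=0.6619
  (v16,v3,v0) [-++] → (1.0332, -1.19174, -0.290916)–(1.0332, -1.59214, 0)  len=0.4949

Chained into 1 loop(s):
  loop 1: 14 segments, perimeter = 7.8721
Total perimeter = 7.872

loops=1 perimeter=7.872


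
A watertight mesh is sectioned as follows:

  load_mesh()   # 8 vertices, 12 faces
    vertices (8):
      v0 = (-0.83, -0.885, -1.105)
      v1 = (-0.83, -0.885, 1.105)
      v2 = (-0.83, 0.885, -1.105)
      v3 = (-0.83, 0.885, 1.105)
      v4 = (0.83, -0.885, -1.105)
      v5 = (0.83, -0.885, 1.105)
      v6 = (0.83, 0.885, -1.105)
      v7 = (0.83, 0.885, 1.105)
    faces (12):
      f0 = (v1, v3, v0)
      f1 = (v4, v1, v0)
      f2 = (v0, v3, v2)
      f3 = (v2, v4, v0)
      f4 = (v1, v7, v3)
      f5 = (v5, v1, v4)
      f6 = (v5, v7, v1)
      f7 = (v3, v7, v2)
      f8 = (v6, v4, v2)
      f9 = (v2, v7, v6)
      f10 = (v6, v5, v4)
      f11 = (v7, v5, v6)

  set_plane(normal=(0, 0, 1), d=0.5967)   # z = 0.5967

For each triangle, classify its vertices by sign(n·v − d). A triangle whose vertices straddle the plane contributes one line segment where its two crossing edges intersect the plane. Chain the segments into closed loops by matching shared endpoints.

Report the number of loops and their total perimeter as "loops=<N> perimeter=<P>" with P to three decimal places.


loops=1 perimeter=6.860

Straddling triangles (8 of 12):
  (v1,v3,v0) [++-] → (-0.83, 0.4779, 0.5967)–(-0.83, -0.885, 0.5967)  len=1.3629
  (v4,v1,v0) [-+-] → (-0.4482, -0.885, 0.5967)–(-0.83, -0.885, 0.5967)  len=0.3818
  (v0,v3,v2) [-+-] → (-0.83, 0.4779, 0.5967)–(-0.83, 0.885, 0.5967)  len=0.4071
  (v5,v1,v4) [++-] → (-0.4482, -0.885, 0.5967)–(0.83, -0.885, 0.5967)  len=1.2782
  (v3,v7,v2) [++-] → (0.4482, 0.885, 0.5967)–(-0.83, 0.885, 0.5967)  len=1.2782
  (v2,v7,v6) [-+-] → (0.4482, 0.885, 0.5967)–(0.83, 0.885, 0.5967)  len=0.3818
  (v6,v5,v4) [-+-] → (0.83, -0.4779, 0.5967)–(0.83, -0.885, 0.5967)  len=0.4071
  (v7,v5,v6) [++-] → (0.83, -0.4779, 0.5967)–(0.83, 0.885, 0.5967)  len=1.3629

Chained into 1 loop(s):
  loop 1: 8 segments, perimeter = 6.8600
Total perimeter = 6.860


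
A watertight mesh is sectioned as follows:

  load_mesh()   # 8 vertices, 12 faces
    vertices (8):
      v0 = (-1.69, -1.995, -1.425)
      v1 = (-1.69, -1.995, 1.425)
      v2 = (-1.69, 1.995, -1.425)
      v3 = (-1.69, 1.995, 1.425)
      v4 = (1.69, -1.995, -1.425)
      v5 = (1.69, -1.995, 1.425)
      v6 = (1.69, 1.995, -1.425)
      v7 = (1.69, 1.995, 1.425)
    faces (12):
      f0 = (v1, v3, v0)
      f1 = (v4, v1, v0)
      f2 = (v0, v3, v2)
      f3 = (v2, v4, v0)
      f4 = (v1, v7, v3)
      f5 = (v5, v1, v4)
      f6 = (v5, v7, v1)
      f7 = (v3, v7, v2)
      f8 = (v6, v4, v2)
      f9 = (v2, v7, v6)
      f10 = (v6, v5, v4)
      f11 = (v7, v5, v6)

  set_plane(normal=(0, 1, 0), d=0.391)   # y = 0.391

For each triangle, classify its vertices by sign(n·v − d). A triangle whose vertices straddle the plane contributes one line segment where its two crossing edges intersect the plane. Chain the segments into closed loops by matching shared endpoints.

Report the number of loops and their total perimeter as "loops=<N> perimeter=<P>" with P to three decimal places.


loops=1 perimeter=12.460

Straddling triangles (8 of 12):
  (v1,v3,v0) [-+-] → (-1.69, 0.391, 1.425)–(-1.69, 0.391, 0.279286)  len=1.1457
  (v0,v3,v2) [-++] → (-1.69, 0.391, 0.279286)–(-1.69, 0.391, -1.425)  len=1.7043
  (v2,v4,v0) [+--] → (-0.331223, 0.391, -1.425)–(-1.69, 0.391, -1.425)  len=1.3588
  (v1,v7,v3) [-++] → (0.331223, 0.391, 1.425)–(-1.69, 0.391, 1.425)  len=2.0212
  (v5,v7,v1) [-+-] → (1.69, 0.391, 1.425)–(0.331223, 0.391, 1.425)  len=1.3588
  (v6,v4,v2) [+-+] → (1.69, 0.391, -1.425)–(-0.331223, 0.391, -1.425)  len=2.0212
  (v6,v5,v4) [+--] → (1.69, 0.391, -0.279286)–(1.69, 0.391, -1.425)  len=1.1457
  (v7,v5,v6) [+-+] → (1.69, 0.391, 1.425)–(1.69, 0.391, -0.279286)  len=1.7043

Chained into 1 loop(s):
  loop 1: 8 segments, perimeter = 12.4600
Total perimeter = 12.460


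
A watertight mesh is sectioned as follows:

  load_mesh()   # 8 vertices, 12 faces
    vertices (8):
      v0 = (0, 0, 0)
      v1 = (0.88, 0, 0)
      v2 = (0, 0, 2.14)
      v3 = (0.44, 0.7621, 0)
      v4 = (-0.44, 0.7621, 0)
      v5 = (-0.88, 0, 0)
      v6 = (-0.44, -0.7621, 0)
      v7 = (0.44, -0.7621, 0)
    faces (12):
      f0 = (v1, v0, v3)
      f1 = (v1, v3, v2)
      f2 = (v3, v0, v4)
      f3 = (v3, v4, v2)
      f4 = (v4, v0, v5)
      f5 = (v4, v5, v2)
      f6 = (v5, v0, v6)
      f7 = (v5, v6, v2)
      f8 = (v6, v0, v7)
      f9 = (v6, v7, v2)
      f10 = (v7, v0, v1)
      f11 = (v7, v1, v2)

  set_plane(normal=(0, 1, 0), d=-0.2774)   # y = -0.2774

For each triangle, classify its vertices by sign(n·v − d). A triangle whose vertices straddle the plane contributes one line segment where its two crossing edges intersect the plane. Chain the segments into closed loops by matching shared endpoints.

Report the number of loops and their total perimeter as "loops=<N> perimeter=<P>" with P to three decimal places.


Straddling triangles (6 of 12):
  (v5,v0,v6) [++-] → (-0.160157, -0.2774, 0)–(-0.719843, -0.2774, 0)  len=0.5597
  (v5,v6,v2) [+-+] → (-0.719843, -0.2774, 0)–(-0.160157, -0.2774, 1.36105)  len=1.4716
  (v6,v0,v7) [-+-] → (-0.160157, -0.2774, 0)–(0.160157, -0.2774, 0)  len=0.3203
  (v6,v7,v2) [--+] → (0.160157, -0.2774, 1.36105)–(-0.160157, -0.2774, 1.36105)  len=0.3203
  (v7,v0,v1) [-++] → (0.160157, -0.2774, 0)–(0.719843, -0.2774, 0)  len=0.5597
  (v7,v1,v2) [-++] → (0.719843, -0.2774, 0)–(0.160157, -0.2774, 1.36105)  len=1.4716

Chained into 1 loop(s):
  loop 1: 6 segments, perimeter = 4.7033
Total perimeter = 4.703

loops=1 perimeter=4.703


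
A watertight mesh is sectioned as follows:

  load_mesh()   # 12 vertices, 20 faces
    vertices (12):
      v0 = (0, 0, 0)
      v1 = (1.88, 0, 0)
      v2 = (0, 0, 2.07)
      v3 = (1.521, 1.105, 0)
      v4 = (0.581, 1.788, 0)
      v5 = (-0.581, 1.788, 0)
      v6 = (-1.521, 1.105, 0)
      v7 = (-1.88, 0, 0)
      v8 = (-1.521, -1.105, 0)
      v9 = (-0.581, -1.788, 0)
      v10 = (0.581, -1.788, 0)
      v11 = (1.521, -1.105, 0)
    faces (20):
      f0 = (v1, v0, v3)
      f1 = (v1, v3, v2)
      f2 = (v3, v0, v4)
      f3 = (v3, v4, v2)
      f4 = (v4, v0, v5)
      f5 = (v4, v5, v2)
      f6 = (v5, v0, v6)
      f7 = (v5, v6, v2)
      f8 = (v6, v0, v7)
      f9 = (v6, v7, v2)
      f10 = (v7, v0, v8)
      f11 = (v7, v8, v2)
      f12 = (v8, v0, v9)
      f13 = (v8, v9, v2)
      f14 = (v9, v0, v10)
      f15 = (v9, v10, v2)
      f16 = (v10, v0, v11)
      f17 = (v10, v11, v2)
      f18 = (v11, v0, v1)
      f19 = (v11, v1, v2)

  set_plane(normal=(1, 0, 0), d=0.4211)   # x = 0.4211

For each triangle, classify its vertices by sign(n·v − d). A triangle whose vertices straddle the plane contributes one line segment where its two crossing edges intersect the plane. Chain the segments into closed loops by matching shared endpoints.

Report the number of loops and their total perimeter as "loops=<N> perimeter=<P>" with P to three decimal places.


loops=1 perimeter=8.444

Straddling triangles (12 of 20):
  (v1,v0,v3) [+-+] → (0.4211, 0, 0)–(0.4211, 0.305927, 0)  len=0.3059
  (v1,v3,v2) [++-] → (0.4211, 0.305927, 1.49691)–(0.4211, 0, 1.60634)  len=0.3249
  (v3,v0,v4) [+-+] → (0.4211, 0.305927, 0)–(0.4211, 1.29592, 0)  len=0.9900
  (v3,v4,v2) [++-] → (0.4211, 1.29592, 0.569695)–(0.4211, 0.305927, 1.49691)  len=1.3564
  (v4,v0,v5) [+--] → (0.4211, 1.29592, 0)–(0.4211, 1.788, 0)  len=0.4921
  (v4,v5,v2) [+--] → (0.4211, 1.788, 0)–(0.4211, 1.29592, 0.569695)  len=0.7528
  (v9,v0,v10) [--+] → (0.4211, -1.29592, 0)–(0.4211, -1.788, 0)  len=0.4921
  (v9,v10,v2) [-+-] → (0.4211, -1.788, 0)–(0.4211, -1.29592, 0.569695)  len=0.7528
  (v10,v0,v11) [+-+] → (0.4211, -1.29592, 0)–(0.4211, -0.305927, 0)  len=0.9900
  (v10,v11,v2) [++-] → (0.4211, -0.305927, 1.49691)–(0.4211, -1.29592, 0.569695)  len=1.3564
  (v11,v0,v1) [+-+] → (0.4211, -0.305927, 0)–(0.4211, 0, 0)  len=0.3059
  (v11,v1,v2) [++-] → (0.4211, 0, 1.60634)–(0.4211, -0.305927, 1.49691)  len=0.3249

Chained into 1 loop(s):
  loop 1: 12 segments, perimeter = 8.4442
Total perimeter = 8.444


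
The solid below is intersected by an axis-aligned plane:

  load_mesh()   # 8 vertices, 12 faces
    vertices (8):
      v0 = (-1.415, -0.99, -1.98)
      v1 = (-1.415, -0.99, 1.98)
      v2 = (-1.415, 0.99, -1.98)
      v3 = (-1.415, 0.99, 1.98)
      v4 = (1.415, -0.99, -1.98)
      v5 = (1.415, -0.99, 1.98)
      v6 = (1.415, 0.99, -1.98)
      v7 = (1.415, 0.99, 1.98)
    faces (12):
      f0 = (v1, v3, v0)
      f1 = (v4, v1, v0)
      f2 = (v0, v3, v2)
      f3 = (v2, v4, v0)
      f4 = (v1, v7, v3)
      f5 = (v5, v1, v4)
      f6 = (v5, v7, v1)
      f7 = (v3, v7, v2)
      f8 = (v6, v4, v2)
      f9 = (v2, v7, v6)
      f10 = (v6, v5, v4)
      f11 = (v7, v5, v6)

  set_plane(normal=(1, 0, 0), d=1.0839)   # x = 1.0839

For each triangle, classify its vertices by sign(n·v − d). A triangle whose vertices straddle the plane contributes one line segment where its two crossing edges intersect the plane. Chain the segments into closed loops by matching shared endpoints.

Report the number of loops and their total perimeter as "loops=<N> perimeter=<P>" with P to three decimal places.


Straddling triangles (8 of 12):
  (v4,v1,v0) [+--] → (1.0839, -0.99, -1.51669)–(1.0839, -0.99, -1.98)  len=0.4633
  (v2,v4,v0) [-+-] → (1.0839, -0.758347, -1.98)–(1.0839, -0.99, -1.98)  len=0.2317
  (v1,v7,v3) [-+-] → (1.0839, 0.758347, 1.98)–(1.0839, 0.99, 1.98)  len=0.2317
  (v5,v1,v4) [+-+] → (1.0839, -0.99, 1.98)–(1.0839, -0.99, -1.51669)  len=3.4967
  (v5,v7,v1) [++-] → (1.0839, 0.758347, 1.98)–(1.0839, -0.99, 1.98)  len=1.7483
  (v3,v7,v2) [-+-] → (1.0839, 0.99, 1.98)–(1.0839, 0.99, 1.51669)  len=0.4633
  (v6,v4,v2) [++-] → (1.0839, -0.758347, -1.98)–(1.0839, 0.99, -1.98)  len=1.7483
  (v2,v7,v6) [-++] → (1.0839, 0.99, 1.51669)–(1.0839, 0.99, -1.98)  len=3.4967

Chained into 1 loop(s):
  loop 1: 8 segments, perimeter = 11.8800
Total perimeter = 11.880

loops=1 perimeter=11.880
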